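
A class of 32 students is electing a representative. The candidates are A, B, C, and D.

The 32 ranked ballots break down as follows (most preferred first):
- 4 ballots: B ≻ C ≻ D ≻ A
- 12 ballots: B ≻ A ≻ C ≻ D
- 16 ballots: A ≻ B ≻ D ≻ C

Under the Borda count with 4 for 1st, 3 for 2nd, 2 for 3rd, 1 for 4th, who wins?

A: 4×1 + 12×3 + 16×4 = 104
B: 4×4 + 12×4 + 16×3 = 112
C: 4×3 + 12×2 + 16×1 = 52
D: 4×2 + 12×1 + 16×2 = 52

B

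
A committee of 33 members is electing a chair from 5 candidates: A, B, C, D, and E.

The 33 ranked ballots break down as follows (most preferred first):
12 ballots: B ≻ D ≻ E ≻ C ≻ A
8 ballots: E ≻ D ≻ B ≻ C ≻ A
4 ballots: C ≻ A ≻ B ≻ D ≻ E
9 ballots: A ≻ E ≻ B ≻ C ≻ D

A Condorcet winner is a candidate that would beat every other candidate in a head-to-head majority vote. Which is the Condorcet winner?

E

E vs A: 20–13
E vs B: 17–16
E vs C: 29–4
E vs D: 17–16
E beats every other candidate.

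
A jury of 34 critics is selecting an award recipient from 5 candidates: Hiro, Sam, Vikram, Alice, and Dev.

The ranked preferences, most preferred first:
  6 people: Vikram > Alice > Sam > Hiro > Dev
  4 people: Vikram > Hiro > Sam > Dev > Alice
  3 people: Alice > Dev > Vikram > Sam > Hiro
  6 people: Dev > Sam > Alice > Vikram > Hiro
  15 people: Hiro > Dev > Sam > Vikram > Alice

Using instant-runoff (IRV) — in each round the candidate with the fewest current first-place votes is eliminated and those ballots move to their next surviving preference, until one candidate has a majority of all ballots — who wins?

Vikram

Round 1: Hiro 15, Sam 0, Vikram 10, Alice 3, Dev 6. Sam eliminated.
Round 2: Hiro 15, Vikram 10, Alice 3, Dev 6. Alice eliminated.
Round 3: Hiro 15, Vikram 10, Dev 9. Dev eliminated.
Round 4: Hiro 15, Vikram 19. Vikram has a majority (≥18).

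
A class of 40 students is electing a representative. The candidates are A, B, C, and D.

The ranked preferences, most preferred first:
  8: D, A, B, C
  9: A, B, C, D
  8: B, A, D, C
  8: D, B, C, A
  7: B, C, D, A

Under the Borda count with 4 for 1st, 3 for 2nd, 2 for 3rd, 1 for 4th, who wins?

B

A: 8×3 + 9×4 + 8×3 + 8×1 + 7×1 = 99
B: 8×2 + 9×3 + 8×4 + 8×3 + 7×4 = 127
C: 8×1 + 9×2 + 8×1 + 8×2 + 7×3 = 71
D: 8×4 + 9×1 + 8×2 + 8×4 + 7×2 = 103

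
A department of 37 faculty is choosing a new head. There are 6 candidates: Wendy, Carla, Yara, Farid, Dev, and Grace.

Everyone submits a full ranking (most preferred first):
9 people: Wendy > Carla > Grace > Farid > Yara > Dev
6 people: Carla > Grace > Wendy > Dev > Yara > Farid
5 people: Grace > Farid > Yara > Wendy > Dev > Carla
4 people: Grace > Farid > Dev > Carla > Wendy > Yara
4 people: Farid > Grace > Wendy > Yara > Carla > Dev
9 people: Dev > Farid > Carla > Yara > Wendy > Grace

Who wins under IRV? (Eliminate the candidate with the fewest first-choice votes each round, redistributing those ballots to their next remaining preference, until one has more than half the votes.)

Grace

Round 1: Wendy 9, Carla 6, Yara 0, Farid 4, Dev 9, Grace 9. Yara eliminated.
Round 2: Wendy 9, Carla 6, Farid 4, Dev 9, Grace 9. Farid eliminated.
Round 3: Wendy 9, Carla 6, Dev 9, Grace 13. Carla eliminated.
Round 4: Wendy 9, Dev 9, Grace 19. Grace has a majority (≥19).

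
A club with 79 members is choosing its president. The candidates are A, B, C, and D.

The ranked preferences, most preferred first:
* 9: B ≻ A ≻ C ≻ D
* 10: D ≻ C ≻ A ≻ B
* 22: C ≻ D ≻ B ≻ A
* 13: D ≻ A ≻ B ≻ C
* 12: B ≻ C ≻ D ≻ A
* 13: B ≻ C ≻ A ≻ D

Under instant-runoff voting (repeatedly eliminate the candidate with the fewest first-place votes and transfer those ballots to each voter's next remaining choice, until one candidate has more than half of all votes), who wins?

Round 1: A 0, B 34, C 22, D 23. A eliminated.
Round 2: B 34, C 22, D 23. C eliminated.
Round 3: B 34, D 45. D has a majority (≥40).

D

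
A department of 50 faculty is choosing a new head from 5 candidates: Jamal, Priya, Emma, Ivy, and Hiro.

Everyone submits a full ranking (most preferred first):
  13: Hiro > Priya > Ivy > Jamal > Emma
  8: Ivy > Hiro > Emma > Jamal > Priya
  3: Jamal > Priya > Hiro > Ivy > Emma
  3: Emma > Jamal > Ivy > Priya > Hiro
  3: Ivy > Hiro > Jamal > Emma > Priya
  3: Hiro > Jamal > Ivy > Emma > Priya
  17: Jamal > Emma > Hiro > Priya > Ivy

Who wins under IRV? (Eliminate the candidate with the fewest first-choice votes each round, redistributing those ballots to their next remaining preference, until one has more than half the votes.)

Hiro

Round 1: Jamal 20, Priya 0, Emma 3, Ivy 11, Hiro 16. Priya eliminated.
Round 2: Jamal 20, Emma 3, Ivy 11, Hiro 16. Emma eliminated.
Round 3: Jamal 23, Ivy 11, Hiro 16. Ivy eliminated.
Round 4: Jamal 23, Hiro 27. Hiro has a majority (≥26).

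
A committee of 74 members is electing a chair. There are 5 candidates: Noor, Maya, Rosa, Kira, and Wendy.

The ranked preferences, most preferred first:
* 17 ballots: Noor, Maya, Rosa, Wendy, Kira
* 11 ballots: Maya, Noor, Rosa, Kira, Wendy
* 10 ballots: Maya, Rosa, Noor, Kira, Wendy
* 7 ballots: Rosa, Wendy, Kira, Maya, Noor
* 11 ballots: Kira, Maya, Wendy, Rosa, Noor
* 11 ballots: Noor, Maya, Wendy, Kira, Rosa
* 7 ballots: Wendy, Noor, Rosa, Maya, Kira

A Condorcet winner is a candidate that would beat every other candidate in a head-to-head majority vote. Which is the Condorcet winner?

Maya

Maya vs Noor: 39–35
Maya vs Rosa: 60–14
Maya vs Kira: 56–18
Maya vs Wendy: 60–14
Maya beats every other candidate.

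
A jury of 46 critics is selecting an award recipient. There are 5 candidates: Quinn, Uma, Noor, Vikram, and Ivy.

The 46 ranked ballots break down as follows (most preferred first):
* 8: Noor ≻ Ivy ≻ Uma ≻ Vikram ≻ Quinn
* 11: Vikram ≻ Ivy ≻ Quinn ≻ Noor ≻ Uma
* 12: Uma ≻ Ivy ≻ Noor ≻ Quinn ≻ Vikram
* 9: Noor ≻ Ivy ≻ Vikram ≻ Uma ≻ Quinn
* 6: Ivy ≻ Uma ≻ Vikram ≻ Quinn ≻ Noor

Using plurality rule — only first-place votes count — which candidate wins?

Noor

First-place votes: Quinn 0, Uma 12, Noor 17, Vikram 11, Ivy 6.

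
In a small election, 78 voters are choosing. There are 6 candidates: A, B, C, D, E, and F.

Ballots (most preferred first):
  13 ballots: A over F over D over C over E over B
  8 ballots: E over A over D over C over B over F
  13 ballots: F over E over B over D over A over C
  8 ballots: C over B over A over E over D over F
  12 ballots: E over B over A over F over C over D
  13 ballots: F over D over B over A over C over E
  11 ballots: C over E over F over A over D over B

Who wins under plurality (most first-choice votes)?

First-place votes: A 13, B 0, C 19, D 0, E 20, F 26.

F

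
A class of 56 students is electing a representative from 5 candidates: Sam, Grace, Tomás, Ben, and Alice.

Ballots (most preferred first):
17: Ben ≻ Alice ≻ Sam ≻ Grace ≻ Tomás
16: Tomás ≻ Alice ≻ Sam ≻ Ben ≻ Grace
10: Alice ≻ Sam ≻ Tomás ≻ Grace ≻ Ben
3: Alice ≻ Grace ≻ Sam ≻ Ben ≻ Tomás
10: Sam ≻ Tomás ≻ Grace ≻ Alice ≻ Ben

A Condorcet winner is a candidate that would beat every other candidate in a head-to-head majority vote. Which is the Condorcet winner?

Alice vs Sam: 46–10
Alice vs Grace: 46–10
Alice vs Tomás: 30–26
Alice vs Ben: 39–17
Alice beats every other candidate.

Alice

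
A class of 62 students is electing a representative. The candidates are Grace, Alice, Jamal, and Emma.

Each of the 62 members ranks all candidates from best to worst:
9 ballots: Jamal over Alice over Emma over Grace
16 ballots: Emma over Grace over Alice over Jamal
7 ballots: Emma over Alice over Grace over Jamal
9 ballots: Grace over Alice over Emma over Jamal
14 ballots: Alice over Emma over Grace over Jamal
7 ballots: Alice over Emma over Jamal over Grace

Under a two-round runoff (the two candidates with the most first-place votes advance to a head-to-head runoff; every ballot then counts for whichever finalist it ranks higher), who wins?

Alice

Round 1 first-place votes: Grace 9, Alice 21, Jamal 9, Emma 23. Emma and Alice advance.
Runoff: Emma is ranked above Alice on 23 ballots, Alice above Emma on 39.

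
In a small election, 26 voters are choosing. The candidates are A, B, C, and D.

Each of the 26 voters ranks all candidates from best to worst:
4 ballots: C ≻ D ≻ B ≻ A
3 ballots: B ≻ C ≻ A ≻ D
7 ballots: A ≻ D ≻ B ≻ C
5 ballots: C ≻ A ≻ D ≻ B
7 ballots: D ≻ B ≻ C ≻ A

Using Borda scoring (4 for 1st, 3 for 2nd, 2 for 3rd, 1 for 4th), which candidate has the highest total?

D

A: 4×1 + 3×2 + 7×4 + 5×3 + 7×1 = 60
B: 4×2 + 3×4 + 7×2 + 5×1 + 7×3 = 60
C: 4×4 + 3×3 + 7×1 + 5×4 + 7×2 = 66
D: 4×3 + 3×1 + 7×3 + 5×2 + 7×4 = 74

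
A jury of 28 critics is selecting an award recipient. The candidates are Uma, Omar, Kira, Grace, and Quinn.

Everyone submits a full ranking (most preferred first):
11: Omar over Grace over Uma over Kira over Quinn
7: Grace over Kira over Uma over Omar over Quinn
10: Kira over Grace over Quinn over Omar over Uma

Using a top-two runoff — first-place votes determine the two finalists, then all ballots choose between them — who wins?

Round 1 first-place votes: Uma 0, Omar 11, Kira 10, Grace 7, Quinn 0. Omar and Kira advance.
Runoff: Omar is ranked above Kira on 11 ballots, Kira above Omar on 17.

Kira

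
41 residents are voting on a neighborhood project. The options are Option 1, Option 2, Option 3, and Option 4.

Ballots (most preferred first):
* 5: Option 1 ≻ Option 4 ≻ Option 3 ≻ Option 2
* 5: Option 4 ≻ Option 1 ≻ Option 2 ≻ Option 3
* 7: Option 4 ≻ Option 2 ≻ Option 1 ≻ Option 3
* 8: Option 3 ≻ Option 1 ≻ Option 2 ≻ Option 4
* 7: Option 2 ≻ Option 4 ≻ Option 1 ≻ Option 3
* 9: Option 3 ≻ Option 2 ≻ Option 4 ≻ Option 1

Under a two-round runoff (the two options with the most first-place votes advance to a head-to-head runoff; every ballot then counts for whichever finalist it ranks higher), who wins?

Round 1 first-place votes: Option 1 5, Option 2 7, Option 3 17, Option 4 12. Option 3 and Option 4 advance.
Runoff: Option 3 is ranked above Option 4 on 17 ballots, Option 4 above Option 3 on 24.

Option 4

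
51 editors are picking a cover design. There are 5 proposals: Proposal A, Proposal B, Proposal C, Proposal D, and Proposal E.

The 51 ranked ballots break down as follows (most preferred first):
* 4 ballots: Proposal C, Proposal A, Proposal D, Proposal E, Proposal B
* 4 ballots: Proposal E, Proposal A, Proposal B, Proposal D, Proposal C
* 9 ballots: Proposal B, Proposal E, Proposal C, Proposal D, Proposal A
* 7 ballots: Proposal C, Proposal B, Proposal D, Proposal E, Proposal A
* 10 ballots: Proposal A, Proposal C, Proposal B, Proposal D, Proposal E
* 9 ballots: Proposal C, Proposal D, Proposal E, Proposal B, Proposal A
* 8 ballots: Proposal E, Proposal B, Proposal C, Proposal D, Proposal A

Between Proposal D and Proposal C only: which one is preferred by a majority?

Proposal C

Proposal D is ranked above Proposal C on 4 ballots; Proposal C above Proposal D on 47.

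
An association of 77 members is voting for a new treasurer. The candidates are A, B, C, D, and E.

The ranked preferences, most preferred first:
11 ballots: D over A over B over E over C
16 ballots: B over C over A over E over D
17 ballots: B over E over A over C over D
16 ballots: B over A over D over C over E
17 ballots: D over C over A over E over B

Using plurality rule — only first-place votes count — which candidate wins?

First-place votes: A 0, B 49, C 0, D 28, E 0.

B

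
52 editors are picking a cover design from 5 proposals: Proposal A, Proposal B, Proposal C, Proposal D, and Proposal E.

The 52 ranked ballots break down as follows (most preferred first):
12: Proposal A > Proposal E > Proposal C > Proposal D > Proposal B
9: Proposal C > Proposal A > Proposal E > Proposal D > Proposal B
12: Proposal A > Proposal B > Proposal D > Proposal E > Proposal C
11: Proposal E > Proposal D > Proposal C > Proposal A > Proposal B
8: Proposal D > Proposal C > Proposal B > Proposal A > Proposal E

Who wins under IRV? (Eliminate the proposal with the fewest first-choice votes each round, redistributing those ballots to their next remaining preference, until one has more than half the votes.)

Round 1: Proposal A 24, Proposal B 0, Proposal C 9, Proposal D 8, Proposal E 11. Proposal B eliminated.
Round 2: Proposal A 24, Proposal C 9, Proposal D 8, Proposal E 11. Proposal D eliminated.
Round 3: Proposal A 24, Proposal C 17, Proposal E 11. Proposal E eliminated.
Round 4: Proposal A 24, Proposal C 28. Proposal C has a majority (≥27).

Proposal C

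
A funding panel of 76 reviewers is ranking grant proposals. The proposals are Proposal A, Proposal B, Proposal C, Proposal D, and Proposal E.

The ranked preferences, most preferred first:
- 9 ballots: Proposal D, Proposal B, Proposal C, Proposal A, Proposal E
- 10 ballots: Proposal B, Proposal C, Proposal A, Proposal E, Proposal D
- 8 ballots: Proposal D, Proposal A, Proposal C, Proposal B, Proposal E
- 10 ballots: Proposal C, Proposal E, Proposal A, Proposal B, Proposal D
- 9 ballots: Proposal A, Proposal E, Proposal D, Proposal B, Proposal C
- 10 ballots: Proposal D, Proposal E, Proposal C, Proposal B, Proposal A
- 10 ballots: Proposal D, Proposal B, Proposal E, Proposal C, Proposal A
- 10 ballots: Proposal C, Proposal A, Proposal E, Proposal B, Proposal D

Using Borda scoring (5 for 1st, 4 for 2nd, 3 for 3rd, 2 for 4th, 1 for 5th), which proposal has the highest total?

Proposal A: 9×2 + 10×3 + 8×4 + 10×3 + 9×5 + 10×1 + 10×1 + 10×4 = 215
Proposal B: 9×4 + 10×5 + 8×2 + 10×2 + 9×2 + 10×2 + 10×4 + 10×2 = 220
Proposal C: 9×3 + 10×4 + 8×3 + 10×5 + 9×1 + 10×3 + 10×2 + 10×5 = 250
Proposal D: 9×5 + 10×1 + 8×5 + 10×1 + 9×3 + 10×5 + 10×5 + 10×1 = 242
Proposal E: 9×1 + 10×2 + 8×1 + 10×4 + 9×4 + 10×4 + 10×3 + 10×3 = 213

Proposal C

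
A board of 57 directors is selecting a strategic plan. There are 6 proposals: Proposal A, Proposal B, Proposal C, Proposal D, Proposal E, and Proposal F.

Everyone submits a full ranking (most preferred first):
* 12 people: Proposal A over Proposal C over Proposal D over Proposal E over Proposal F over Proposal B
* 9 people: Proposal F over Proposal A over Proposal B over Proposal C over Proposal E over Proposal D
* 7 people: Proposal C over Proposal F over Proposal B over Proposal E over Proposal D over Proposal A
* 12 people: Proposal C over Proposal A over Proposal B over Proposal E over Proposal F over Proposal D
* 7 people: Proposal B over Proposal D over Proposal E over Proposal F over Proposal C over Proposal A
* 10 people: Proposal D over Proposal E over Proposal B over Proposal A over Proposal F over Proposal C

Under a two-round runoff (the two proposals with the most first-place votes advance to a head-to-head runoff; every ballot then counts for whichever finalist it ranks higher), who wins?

Round 1 first-place votes: Proposal A 12, Proposal B 7, Proposal C 19, Proposal D 10, Proposal E 0, Proposal F 9. Proposal C and Proposal A advance.
Runoff: Proposal C is ranked above Proposal A on 26 ballots, Proposal A above Proposal C on 31.

Proposal A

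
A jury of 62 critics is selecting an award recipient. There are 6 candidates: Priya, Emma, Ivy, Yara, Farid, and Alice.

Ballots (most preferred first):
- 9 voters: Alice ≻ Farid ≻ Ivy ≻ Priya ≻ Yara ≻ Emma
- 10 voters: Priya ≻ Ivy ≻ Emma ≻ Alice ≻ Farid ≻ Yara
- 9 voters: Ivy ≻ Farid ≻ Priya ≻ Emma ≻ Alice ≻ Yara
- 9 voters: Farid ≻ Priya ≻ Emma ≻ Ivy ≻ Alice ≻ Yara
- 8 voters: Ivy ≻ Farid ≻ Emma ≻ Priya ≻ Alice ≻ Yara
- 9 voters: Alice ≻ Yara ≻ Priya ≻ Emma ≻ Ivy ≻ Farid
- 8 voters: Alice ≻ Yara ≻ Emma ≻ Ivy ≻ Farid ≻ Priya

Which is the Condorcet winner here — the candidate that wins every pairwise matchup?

Ivy vs Priya: 34–28
Ivy vs Emma: 36–26
Ivy vs Yara: 45–17
Ivy vs Farid: 44–18
Ivy vs Alice: 36–26
Ivy beats every other candidate.

Ivy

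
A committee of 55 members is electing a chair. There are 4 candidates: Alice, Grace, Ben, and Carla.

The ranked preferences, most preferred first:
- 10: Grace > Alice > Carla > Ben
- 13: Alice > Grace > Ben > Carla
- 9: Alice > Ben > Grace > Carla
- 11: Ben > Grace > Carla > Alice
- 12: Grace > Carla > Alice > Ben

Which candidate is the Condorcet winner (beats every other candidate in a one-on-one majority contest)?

Grace vs Alice: 33–22
Grace vs Ben: 35–20
Grace vs Carla: 55–0
Grace beats every other candidate.

Grace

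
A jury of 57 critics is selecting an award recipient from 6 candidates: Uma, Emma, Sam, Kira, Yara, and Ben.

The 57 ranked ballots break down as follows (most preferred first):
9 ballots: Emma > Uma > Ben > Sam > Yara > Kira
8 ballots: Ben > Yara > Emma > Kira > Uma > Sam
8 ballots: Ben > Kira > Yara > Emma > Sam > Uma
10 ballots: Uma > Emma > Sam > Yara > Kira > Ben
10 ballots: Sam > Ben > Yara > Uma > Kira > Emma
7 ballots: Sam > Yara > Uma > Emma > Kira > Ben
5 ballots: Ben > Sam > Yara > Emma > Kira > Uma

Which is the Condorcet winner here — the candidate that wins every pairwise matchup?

Ben

Ben vs Uma: 31–26
Ben vs Emma: 31–26
Ben vs Sam: 30–27
Ben vs Kira: 40–17
Ben vs Yara: 40–17
Ben beats every other candidate.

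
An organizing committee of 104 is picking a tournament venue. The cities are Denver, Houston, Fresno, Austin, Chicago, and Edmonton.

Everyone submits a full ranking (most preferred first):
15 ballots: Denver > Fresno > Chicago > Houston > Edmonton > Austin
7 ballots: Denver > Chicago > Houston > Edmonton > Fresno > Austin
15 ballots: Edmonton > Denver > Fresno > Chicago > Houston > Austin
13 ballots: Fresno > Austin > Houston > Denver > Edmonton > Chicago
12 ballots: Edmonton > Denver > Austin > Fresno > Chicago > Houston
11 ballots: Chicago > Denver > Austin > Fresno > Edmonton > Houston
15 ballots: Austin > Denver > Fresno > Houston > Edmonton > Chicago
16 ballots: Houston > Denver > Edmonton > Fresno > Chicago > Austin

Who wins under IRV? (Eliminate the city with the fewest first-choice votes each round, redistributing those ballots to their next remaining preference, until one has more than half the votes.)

Denver

Round 1: Denver 22, Houston 16, Fresno 13, Austin 15, Chicago 11, Edmonton 27. Chicago eliminated.
Round 2: Denver 33, Houston 16, Fresno 13, Austin 15, Edmonton 27. Fresno eliminated.
Round 3: Denver 33, Houston 16, Austin 28, Edmonton 27. Houston eliminated.
Round 4: Denver 49, Austin 28, Edmonton 27. Edmonton eliminated.
Round 5: Denver 76, Austin 28. Denver has a majority (≥53).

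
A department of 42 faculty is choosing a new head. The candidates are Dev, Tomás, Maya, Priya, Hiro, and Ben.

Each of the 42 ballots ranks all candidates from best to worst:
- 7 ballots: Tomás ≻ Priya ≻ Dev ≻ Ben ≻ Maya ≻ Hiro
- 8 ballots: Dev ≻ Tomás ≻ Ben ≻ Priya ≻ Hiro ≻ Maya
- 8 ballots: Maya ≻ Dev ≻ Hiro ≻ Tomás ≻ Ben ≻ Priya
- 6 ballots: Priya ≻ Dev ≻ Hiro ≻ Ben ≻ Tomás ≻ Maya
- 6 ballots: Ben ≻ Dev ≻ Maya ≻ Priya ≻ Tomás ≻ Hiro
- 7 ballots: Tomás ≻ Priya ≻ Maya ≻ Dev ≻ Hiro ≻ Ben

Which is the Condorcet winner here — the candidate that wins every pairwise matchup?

Dev

Dev vs Tomás: 28–14
Dev vs Maya: 27–15
Dev vs Priya: 22–20
Dev vs Hiro: 42–0
Dev vs Ben: 36–6
Dev beats every other candidate.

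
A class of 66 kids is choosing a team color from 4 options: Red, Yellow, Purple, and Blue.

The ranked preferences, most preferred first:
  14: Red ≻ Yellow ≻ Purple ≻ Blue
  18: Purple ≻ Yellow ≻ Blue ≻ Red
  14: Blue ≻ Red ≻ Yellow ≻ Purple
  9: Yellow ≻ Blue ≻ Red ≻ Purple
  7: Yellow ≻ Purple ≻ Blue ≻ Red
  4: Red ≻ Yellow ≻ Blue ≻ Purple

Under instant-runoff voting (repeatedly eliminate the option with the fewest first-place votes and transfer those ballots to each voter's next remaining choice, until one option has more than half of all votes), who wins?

Round 1: Red 18, Yellow 16, Purple 18, Blue 14. Blue eliminated.
Round 2: Red 32, Yellow 16, Purple 18. Yellow eliminated.
Round 3: Red 41, Purple 25. Red has a majority (≥34).

Red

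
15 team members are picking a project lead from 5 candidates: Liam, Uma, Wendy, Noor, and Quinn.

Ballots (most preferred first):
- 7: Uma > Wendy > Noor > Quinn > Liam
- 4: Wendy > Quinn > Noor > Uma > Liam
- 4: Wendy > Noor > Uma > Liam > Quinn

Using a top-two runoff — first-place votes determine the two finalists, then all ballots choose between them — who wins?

Round 1 first-place votes: Liam 0, Uma 7, Wendy 8, Noor 0, Quinn 0. Wendy and Uma advance.
Runoff: Wendy is ranked above Uma on 8 ballots, Uma above Wendy on 7.

Wendy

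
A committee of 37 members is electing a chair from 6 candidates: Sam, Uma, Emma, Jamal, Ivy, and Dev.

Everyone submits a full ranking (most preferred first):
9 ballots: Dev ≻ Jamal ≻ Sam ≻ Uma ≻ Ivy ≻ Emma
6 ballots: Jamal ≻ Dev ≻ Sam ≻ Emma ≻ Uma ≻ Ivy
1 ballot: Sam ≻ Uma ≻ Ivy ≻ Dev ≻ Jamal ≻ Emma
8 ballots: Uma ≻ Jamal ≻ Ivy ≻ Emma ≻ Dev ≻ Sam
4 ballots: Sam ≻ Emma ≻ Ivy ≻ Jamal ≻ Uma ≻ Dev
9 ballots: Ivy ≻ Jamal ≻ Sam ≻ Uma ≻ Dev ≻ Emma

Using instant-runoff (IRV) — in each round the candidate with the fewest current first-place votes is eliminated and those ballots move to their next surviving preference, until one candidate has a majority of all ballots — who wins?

Ivy

Round 1: Sam 5, Uma 8, Emma 0, Jamal 6, Ivy 9, Dev 9. Emma eliminated.
Round 2: Sam 5, Uma 8, Jamal 6, Ivy 9, Dev 9. Sam eliminated.
Round 3: Uma 9, Jamal 6, Ivy 13, Dev 9. Jamal eliminated.
Round 4: Uma 9, Ivy 13, Dev 15. Uma eliminated.
Round 5: Ivy 22, Dev 15. Ivy has a majority (≥19).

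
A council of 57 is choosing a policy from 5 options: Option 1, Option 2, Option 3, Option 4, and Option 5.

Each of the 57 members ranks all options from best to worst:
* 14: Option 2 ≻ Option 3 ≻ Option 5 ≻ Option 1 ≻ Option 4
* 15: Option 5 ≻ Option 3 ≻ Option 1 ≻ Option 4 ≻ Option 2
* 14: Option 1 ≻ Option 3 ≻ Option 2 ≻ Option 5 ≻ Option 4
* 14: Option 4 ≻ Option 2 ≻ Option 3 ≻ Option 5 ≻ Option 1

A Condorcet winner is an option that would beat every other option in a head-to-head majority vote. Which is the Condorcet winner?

Option 3 vs Option 1: 43–14
Option 3 vs Option 2: 29–28
Option 3 vs Option 4: 43–14
Option 3 vs Option 5: 42–15
Option 3 beats every other option.

Option 3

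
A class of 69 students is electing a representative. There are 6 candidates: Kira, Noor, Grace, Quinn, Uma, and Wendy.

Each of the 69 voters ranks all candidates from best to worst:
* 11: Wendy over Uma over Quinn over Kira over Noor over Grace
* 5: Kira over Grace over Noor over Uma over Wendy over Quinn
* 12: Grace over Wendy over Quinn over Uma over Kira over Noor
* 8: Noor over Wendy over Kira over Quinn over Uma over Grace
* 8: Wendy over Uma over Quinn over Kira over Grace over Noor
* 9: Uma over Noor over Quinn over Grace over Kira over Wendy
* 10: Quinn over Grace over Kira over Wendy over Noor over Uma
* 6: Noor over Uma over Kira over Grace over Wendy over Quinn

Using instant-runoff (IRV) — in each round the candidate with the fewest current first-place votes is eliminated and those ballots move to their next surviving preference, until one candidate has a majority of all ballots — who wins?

Grace

Round 1: Kira 5, Noor 14, Grace 12, Quinn 10, Uma 9, Wendy 19. Kira eliminated.
Round 2: Noor 14, Grace 17, Quinn 10, Uma 9, Wendy 19. Uma eliminated.
Round 3: Noor 23, Grace 17, Quinn 10, Wendy 19. Quinn eliminated.
Round 4: Noor 23, Grace 27, Wendy 19. Wendy eliminated.
Round 5: Noor 34, Grace 35. Grace has a majority (≥35).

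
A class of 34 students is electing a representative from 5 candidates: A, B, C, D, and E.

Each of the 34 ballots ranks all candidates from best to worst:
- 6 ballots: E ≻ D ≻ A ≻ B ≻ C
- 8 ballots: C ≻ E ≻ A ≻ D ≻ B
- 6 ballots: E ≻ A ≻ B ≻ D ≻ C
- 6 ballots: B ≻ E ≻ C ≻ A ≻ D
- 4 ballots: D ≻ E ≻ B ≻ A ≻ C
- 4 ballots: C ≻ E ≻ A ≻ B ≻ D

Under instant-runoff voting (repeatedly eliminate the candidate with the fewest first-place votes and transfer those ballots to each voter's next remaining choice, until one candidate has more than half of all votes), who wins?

Round 1: A 0, B 6, C 12, D 4, E 12. A eliminated.
Round 2: B 6, C 12, D 4, E 12. D eliminated.
Round 3: B 6, C 12, E 16. B eliminated.
Round 4: C 12, E 22. E has a majority (≥18).

E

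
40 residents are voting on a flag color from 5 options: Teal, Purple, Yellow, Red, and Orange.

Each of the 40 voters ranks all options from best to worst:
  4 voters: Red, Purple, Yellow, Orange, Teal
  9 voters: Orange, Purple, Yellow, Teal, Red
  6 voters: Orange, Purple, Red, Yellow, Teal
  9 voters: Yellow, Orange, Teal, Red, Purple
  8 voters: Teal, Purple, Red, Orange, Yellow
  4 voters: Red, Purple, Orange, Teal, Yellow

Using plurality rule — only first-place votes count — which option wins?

Orange

First-place votes: Teal 8, Purple 0, Yellow 9, Red 8, Orange 15.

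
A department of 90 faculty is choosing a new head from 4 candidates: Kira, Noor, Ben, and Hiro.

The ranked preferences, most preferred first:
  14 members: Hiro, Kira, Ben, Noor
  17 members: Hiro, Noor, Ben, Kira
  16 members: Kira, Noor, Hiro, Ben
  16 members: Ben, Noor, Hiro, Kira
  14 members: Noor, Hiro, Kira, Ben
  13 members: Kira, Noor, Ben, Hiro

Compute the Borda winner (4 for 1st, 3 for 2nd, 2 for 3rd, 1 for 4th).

Noor

Kira: 14×3 + 17×1 + 16×4 + 16×1 + 14×2 + 13×4 = 219
Noor: 14×1 + 17×3 + 16×3 + 16×3 + 14×4 + 13×3 = 256
Ben: 14×2 + 17×2 + 16×1 + 16×4 + 14×1 + 13×2 = 182
Hiro: 14×4 + 17×4 + 16×2 + 16×2 + 14×3 + 13×1 = 243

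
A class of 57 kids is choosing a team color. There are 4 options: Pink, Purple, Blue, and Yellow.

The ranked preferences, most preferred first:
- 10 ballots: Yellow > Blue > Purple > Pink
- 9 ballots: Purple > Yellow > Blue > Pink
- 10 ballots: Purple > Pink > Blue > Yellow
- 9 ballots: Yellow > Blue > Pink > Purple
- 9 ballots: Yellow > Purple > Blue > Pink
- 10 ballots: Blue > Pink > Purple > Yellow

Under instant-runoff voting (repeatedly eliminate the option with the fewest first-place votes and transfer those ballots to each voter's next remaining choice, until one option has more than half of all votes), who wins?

Purple

Round 1: Pink 0, Purple 19, Blue 10, Yellow 28. Pink eliminated.
Round 2: Purple 19, Blue 10, Yellow 28. Blue eliminated.
Round 3: Purple 29, Yellow 28. Purple has a majority (≥29).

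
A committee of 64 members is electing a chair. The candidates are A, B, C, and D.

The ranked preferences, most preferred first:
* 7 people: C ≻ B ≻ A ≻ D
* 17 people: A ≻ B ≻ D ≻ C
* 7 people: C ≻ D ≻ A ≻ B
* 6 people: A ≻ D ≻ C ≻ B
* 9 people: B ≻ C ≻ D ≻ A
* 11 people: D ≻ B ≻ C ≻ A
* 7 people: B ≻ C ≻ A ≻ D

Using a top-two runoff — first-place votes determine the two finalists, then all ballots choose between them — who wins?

Round 1 first-place votes: A 23, B 16, C 14, D 11. A and B advance.
Runoff: A is ranked above B on 30 ballots, B above A on 34.

B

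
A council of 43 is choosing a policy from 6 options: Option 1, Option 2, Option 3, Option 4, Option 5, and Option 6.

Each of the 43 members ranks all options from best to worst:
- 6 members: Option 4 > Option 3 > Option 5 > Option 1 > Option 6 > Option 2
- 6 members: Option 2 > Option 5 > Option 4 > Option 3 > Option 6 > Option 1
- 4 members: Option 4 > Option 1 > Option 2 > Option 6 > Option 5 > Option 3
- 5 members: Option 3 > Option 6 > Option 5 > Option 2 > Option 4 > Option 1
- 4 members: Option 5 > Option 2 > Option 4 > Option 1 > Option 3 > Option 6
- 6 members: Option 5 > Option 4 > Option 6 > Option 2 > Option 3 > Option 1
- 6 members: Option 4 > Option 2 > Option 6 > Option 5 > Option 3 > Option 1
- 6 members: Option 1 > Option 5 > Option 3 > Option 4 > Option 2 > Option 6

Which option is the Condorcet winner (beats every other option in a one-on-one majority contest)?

Option 5

Option 5 vs Option 1: 33–10
Option 5 vs Option 2: 27–16
Option 5 vs Option 3: 32–11
Option 5 vs Option 4: 27–16
Option 5 vs Option 6: 28–15
Option 5 beats every other option.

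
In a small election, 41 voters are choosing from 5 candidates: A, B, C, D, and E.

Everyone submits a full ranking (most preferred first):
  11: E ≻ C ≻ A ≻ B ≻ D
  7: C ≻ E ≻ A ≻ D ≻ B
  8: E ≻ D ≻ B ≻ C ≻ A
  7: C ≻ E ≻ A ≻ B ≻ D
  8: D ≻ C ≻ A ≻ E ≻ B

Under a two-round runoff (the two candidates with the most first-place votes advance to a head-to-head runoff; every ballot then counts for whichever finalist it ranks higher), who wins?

C

Round 1 first-place votes: A 0, B 0, C 14, D 8, E 19. E and C advance.
Runoff: E is ranked above C on 19 ballots, C above E on 22.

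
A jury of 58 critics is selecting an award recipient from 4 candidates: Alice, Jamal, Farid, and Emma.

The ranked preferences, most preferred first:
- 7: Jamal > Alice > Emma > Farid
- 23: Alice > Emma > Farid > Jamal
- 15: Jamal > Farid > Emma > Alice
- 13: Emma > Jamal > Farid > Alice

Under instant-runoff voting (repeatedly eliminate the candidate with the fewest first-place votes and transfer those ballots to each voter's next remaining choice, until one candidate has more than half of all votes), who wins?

Round 1: Alice 23, Jamal 22, Farid 0, Emma 13. Farid eliminated.
Round 2: Alice 23, Jamal 22, Emma 13. Emma eliminated.
Round 3: Alice 23, Jamal 35. Jamal has a majority (≥30).

Jamal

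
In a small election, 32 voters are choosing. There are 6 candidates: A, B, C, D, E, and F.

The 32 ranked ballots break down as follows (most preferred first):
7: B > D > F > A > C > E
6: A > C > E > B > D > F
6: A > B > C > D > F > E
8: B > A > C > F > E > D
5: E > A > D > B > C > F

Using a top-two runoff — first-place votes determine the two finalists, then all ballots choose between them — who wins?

Round 1 first-place votes: A 12, B 15, C 0, D 0, E 5, F 0. B and A advance.
Runoff: B is ranked above A on 15 ballots, A above B on 17.

A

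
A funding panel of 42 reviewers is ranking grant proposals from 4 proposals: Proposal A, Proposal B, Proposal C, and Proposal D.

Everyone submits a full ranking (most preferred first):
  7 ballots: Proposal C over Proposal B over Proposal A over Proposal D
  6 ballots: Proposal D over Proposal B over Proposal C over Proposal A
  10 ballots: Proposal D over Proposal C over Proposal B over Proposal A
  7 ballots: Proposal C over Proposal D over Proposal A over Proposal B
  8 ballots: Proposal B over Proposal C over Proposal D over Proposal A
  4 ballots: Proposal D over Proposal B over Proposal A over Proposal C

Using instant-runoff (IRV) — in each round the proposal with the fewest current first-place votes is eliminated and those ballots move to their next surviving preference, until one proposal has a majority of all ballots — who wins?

Round 1: Proposal A 0, Proposal B 8, Proposal C 14, Proposal D 20. Proposal A eliminated.
Round 2: Proposal B 8, Proposal C 14, Proposal D 20. Proposal B eliminated.
Round 3: Proposal C 22, Proposal D 20. Proposal C has a majority (≥22).

Proposal C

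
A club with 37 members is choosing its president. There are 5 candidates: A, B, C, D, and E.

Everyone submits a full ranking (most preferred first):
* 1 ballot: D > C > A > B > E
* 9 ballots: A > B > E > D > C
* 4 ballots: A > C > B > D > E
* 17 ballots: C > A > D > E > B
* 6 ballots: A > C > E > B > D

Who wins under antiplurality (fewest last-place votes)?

A

Last-place votes: A 0, B 17, C 9, D 6, E 5.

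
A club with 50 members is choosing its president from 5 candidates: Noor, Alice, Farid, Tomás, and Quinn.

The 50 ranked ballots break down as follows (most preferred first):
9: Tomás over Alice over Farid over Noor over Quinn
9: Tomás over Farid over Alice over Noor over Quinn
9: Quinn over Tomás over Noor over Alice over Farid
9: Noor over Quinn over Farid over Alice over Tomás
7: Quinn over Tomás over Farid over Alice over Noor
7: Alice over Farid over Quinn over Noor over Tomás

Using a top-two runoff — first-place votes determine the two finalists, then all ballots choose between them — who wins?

Quinn

Round 1 first-place votes: Noor 9, Alice 7, Farid 0, Tomás 18, Quinn 16. Tomás and Quinn advance.
Runoff: Tomás is ranked above Quinn on 18 ballots, Quinn above Tomás on 32.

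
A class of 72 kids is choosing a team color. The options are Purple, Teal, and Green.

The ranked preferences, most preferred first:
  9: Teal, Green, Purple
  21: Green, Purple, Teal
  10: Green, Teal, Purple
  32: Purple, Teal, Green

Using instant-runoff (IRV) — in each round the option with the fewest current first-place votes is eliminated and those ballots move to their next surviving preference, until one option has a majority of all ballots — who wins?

Round 1: Purple 32, Teal 9, Green 31. Teal eliminated.
Round 2: Purple 32, Green 40. Green has a majority (≥37).

Green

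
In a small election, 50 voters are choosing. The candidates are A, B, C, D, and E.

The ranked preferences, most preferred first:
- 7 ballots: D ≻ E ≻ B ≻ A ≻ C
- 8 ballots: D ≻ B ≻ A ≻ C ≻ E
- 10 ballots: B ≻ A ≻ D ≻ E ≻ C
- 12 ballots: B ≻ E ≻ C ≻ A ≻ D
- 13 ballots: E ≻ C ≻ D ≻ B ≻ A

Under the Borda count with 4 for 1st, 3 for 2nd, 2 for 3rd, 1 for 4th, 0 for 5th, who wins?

B

A: 7×1 + 8×2 + 10×3 + 12×1 + 13×0 = 65
B: 7×2 + 8×3 + 10×4 + 12×4 + 13×1 = 139
C: 7×0 + 8×1 + 10×0 + 12×2 + 13×3 = 71
D: 7×4 + 8×4 + 10×2 + 12×0 + 13×2 = 106
E: 7×3 + 8×0 + 10×1 + 12×3 + 13×4 = 119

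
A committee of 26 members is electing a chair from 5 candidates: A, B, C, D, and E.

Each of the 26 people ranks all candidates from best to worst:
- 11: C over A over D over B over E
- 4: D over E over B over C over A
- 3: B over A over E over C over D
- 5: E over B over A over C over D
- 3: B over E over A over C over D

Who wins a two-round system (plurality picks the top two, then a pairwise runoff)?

B

Round 1 first-place votes: A 0, B 6, C 11, D 4, E 5. C and B advance.
Runoff: C is ranked above B on 11 ballots, B above C on 15.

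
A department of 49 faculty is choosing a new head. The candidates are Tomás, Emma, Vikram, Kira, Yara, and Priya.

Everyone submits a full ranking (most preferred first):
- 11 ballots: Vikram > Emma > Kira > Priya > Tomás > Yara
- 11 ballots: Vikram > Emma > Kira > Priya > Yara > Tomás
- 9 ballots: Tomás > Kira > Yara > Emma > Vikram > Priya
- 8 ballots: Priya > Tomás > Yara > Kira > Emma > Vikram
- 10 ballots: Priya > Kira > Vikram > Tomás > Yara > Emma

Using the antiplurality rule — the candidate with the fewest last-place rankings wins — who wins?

Last-place votes: Tomás 11, Emma 10, Vikram 8, Kira 0, Yara 11, Priya 9.

Kira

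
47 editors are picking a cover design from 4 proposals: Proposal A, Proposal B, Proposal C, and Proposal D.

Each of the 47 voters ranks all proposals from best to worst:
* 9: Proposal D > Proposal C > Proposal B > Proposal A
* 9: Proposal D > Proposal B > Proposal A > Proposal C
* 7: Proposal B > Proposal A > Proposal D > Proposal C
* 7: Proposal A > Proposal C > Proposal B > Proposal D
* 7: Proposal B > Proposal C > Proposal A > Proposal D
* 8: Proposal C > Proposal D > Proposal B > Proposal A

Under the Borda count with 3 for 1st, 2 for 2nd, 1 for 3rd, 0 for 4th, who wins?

Proposal A: 9×0 + 9×1 + 7×2 + 7×3 + 7×1 + 8×0 = 51
Proposal B: 9×1 + 9×2 + 7×3 + 7×1 + 7×3 + 8×1 = 84
Proposal C: 9×2 + 9×0 + 7×0 + 7×2 + 7×2 + 8×3 = 70
Proposal D: 9×3 + 9×3 + 7×1 + 7×0 + 7×0 + 8×2 = 77

Proposal B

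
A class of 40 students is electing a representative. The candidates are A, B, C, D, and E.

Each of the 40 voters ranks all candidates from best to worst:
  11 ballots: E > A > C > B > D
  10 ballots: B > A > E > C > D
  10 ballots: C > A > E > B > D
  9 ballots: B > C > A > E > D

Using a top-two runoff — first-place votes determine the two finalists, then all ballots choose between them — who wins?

Round 1 first-place votes: A 0, B 19, C 10, D 0, E 11. B and E advance.
Runoff: B is ranked above E on 19 ballots, E above B on 21.

E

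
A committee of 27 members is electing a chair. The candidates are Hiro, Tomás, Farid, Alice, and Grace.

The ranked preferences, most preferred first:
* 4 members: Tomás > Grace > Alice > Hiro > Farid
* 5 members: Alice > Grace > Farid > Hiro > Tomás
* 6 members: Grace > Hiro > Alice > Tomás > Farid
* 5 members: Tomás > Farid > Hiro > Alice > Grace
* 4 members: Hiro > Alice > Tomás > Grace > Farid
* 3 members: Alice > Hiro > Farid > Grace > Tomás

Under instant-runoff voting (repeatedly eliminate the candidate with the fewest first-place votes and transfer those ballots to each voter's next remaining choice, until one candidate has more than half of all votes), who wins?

Alice

Round 1: Hiro 4, Tomás 9, Farid 0, Alice 8, Grace 6. Farid eliminated.
Round 2: Hiro 4, Tomás 9, Alice 8, Grace 6. Hiro eliminated.
Round 3: Tomás 9, Alice 12, Grace 6. Grace eliminated.
Round 4: Tomás 9, Alice 18. Alice has a majority (≥14).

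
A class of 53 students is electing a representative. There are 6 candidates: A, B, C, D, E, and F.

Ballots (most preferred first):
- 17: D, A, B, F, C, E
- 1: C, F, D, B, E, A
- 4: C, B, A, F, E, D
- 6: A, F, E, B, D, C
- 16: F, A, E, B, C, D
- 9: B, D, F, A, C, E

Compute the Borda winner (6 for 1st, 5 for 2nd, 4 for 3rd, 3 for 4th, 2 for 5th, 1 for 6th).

A: 17×5 + 1×1 + 4×4 + 6×6 + 16×5 + 9×3 = 245
B: 17×4 + 1×3 + 4×5 + 6×3 + 16×3 + 9×6 = 211
C: 17×2 + 1×6 + 4×6 + 6×1 + 16×2 + 9×2 = 120
D: 17×6 + 1×4 + 4×1 + 6×2 + 16×1 + 9×5 = 183
E: 17×1 + 1×2 + 4×2 + 6×4 + 16×4 + 9×1 = 124
F: 17×3 + 1×5 + 4×3 + 6×5 + 16×6 + 9×4 = 230

A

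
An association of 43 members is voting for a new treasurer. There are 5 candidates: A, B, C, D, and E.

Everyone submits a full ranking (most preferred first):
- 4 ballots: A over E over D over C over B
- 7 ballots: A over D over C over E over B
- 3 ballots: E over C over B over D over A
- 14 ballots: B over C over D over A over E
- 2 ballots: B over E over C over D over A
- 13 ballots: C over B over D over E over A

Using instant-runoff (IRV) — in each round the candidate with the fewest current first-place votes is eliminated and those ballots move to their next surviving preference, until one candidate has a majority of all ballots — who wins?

Round 1: A 11, B 16, C 13, D 0, E 3. D eliminated.
Round 2: A 11, B 16, C 13, E 3. E eliminated.
Round 3: A 11, B 16, C 16. A eliminated.
Round 4: B 16, C 27. C has a majority (≥22).

C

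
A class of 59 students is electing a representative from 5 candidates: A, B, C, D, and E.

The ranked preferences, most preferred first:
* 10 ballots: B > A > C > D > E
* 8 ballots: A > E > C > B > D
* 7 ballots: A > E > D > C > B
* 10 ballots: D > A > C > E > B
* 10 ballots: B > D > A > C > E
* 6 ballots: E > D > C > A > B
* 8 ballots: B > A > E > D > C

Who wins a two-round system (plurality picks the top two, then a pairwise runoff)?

A

Round 1 first-place votes: A 15, B 28, C 0, D 10, E 6. B and A advance.
Runoff: B is ranked above A on 28 ballots, A above B on 31.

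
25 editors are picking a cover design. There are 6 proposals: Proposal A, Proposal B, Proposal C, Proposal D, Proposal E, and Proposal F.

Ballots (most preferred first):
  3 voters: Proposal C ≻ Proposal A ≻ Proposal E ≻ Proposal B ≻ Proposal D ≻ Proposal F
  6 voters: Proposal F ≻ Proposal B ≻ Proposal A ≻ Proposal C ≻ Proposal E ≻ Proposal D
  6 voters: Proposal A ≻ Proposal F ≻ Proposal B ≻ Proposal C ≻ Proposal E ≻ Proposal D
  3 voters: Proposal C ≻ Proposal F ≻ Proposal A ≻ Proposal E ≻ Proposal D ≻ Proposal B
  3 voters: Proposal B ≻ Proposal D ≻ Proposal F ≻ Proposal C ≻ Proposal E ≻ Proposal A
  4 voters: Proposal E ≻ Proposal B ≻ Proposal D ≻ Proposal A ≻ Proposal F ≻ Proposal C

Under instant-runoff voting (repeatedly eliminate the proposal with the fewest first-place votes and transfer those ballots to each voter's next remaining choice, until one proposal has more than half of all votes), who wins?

Round 1: Proposal A 6, Proposal B 3, Proposal C 6, Proposal D 0, Proposal E 4, Proposal F 6. Proposal D eliminated.
Round 2: Proposal A 6, Proposal B 3, Proposal C 6, Proposal E 4, Proposal F 6. Proposal B eliminated.
Round 3: Proposal A 6, Proposal C 6, Proposal E 4, Proposal F 9. Proposal E eliminated.
Round 4: Proposal A 10, Proposal C 6, Proposal F 9. Proposal C eliminated.
Round 5: Proposal A 13, Proposal F 12. Proposal A has a majority (≥13).

Proposal A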